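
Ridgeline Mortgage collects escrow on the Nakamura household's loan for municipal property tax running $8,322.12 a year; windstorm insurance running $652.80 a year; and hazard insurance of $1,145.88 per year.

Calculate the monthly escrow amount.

$843.40

Municipal property tax — $8,322.12/yr
Windstorm insurance — $652.80/yr
Hazard insurance — $1,145.88/yr
Yearly total = $10,120.80
Monthly = $10,120.80 ÷ 12 = $843.40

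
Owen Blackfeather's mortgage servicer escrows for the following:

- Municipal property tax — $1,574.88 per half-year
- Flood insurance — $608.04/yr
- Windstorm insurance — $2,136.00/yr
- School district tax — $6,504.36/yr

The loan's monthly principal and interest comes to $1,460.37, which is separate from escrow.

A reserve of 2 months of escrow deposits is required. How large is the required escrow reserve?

Municipal property tax = $1,574.88 × 2 = $3,149.76/yr
Flood insurance = $608.04/yr
Windstorm insurance = $2,136.00/yr
School district tax = $6,504.36/yr
Combined annual = $12,398.16
Per month = $12,398.16 / 12 = $1,033.18
Reserve = 2 × $1,033.18 = $2,066.36

$2,066.36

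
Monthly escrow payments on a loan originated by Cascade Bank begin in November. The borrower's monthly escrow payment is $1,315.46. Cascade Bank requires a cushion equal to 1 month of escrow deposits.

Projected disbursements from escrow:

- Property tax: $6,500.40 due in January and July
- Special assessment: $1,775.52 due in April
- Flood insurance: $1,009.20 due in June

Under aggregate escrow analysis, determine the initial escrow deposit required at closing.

Cushion = 1 × $1,315.46 = $1,315.46
Trial balance (start $0, +$1,315.46 each month, − disbursements):
  Nov: +$1,315.46 → $1,315.46
  Dec: +$1,315.46 → $2,630.92
  Jan: +$1,315.46 − $6,500.40 → -$2,554.02
  Feb: +$1,315.46 → -$1,238.56
  Mar: +$1,315.46 → $76.90
  Apr: +$1,315.46 − $1,775.52 → -$383.16
  May: +$1,315.46 → $932.30
  Jun: +$1,315.46 − $1,009.20 → $1,238.56
  Jul: +$1,315.46 − $6,500.40 → -$3,946.38
  Aug: +$1,315.46 → -$2,630.92
  Sep: +$1,315.46 → -$1,315.46
  Oct: +$1,315.46 → $0.00
Lowest trial balance = -$3,946.38 (Jul)
Initial deposit = cushion − low point = $1,315.46 − (-$3,946.38) = $5,261.84

$5,261.84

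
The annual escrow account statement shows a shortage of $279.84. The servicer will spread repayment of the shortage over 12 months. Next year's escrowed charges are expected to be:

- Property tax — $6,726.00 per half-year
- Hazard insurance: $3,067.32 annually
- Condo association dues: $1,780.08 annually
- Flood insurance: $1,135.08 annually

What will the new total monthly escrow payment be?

Property tax = $6,726.00 × 2 = $13,452.00
Hazard insurance = $3,067.32
Condo association dues = $1,780.08
Flood insurance = $1,135.08
Combined annual = $19,434.48
Monthly = $19,434.48 / 12 = $1,619.54
Monthly shortage recovery: $279.84 / 12 = $23.32
Adjusted monthly = $1,619.54 + $23.32 = $1,642.86

$1,642.86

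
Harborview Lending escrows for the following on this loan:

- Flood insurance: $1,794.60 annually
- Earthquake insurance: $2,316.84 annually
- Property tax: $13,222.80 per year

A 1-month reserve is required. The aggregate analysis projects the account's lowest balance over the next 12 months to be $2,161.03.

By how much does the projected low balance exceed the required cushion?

Flood insurance: $1,794.60/yr
Earthquake insurance: $2,316.84/yr
Property tax: $13,222.80/yr
Total per year = $17,334.24
Per month = $17,334.24 ÷ 12 = $1,444.52
Cushion = 1 × $1,444.52 = $1,444.52
Surplus = $2,161.03 − $1,444.52 = $716.51

$716.51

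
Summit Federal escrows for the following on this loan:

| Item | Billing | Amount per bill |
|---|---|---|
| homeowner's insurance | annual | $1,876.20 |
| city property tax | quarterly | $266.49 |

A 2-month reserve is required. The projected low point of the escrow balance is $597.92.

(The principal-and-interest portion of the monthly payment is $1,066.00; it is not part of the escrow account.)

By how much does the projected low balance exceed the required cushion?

Homeowner's insurance: $1,876.20 annually
City property tax: $266.49 × 4 = $1,065.96 annually
Total annual escrow = $2,942.16
Monthly = $2,942.16 / 12 = $245.18
Cushion = 2 × $245.18 = $490.36
Surplus = $597.92 − $490.36 = $107.56

$107.56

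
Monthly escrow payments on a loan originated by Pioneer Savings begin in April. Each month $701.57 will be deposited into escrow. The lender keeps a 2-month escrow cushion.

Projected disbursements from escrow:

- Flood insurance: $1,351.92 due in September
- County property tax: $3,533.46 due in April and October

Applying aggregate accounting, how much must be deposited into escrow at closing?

$4,910.99

Cushion = 2 × $701.57 = $1,403.14
Trial balance (start $0, +$701.57 each month, − disbursements):
  Apr: +$701.57 − $3,533.46 → -$2,831.89
  May: +$701.57 → -$2,130.32
  Jun: +$701.57 → -$1,428.75
  Jul: +$701.57 → -$727.18
  Aug: +$701.57 → -$25.61
  Sep: +$701.57 − $1,351.92 → -$675.96
  Oct: +$701.57 − $3,533.46 → -$3,507.85
  Nov: +$701.57 → -$2,806.28
  Dec: +$701.57 → -$2,104.71
  Jan: +$701.57 → -$1,403.14
  Feb: +$701.57 → -$701.57
  Mar: +$701.57 → $0.00
Lowest trial balance = -$3,507.85 (Oct)
Initial deposit = cushion − low point = $1,403.14 − (-$3,507.85) = $4,910.99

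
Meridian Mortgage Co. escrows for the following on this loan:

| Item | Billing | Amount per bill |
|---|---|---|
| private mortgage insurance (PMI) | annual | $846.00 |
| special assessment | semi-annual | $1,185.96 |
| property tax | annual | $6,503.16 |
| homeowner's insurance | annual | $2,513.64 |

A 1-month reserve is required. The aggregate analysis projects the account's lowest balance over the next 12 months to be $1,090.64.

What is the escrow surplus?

$71.08

Private mortgage insurance (PMI): $846.00/yr
Special assessment: $1,185.96 × 2 = $2,371.92/yr
Property tax: $6,503.16/yr
Homeowner's insurance: $2,513.64/yr
Combined annual = $846.00 + $2,371.92 + $6,503.16 + $2,513.64 = $12,234.72
Base monthly escrow = $12,234.72 / 12 = $1,019.56
Cushion = 1 × $1,019.56 = $1,019.56
Surplus = $1,090.64 − $1,019.56 = $71.08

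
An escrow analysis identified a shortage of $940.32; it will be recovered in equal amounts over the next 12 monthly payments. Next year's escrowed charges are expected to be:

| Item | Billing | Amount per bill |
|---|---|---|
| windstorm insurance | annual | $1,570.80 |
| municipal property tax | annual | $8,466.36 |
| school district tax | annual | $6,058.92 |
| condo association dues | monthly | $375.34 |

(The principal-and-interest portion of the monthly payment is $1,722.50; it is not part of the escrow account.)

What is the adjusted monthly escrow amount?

Windstorm insurance — $1,570.80/yr
Municipal property tax — $8,466.36/yr
School district tax — $6,058.92/yr
Condo association dues — $375.34 × 12 = $4,504.08/yr
Total per year = $1,570.80 + $8,466.36 + $6,058.92 + $4,504.08 = $20,600.16
Base monthly escrow = $20,600.16 ÷ 12 = $1,716.68
Monthly shortage recovery: $940.32 ÷ 12 = $78.36
Adjusted monthly = $1,716.68 + $78.36 = $1,795.04

$1,795.04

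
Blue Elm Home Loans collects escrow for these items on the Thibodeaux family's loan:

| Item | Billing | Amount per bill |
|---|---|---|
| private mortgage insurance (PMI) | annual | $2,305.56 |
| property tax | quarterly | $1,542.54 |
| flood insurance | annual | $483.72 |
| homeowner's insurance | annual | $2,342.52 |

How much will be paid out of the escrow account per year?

$11,301.96

Private mortgage insurance (PMI) = $2,305.56/yr
Property tax = $1,542.54 × 4 = $6,170.16/yr
Flood insurance = $483.72/yr
Homeowner's insurance = $2,342.52/yr
Total per year = $11,301.96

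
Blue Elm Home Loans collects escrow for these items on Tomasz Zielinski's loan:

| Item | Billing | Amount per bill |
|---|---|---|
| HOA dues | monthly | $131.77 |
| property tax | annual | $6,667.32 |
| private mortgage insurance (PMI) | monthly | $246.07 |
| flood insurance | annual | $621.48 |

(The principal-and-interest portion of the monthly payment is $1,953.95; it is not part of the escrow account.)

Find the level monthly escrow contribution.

HOA dues — $131.77 × 12 = $1,581.24 annually
Property tax — $6,667.32 annually
Private mortgage insurance (PMI) — $246.07 × 12 = $2,952.84 annually
Flood insurance — $621.48 annually
Total per year = $1,581.24 + $6,667.32 + $2,952.84 + $621.48 = $11,822.88
Base monthly escrow = $11,822.88 ÷ 12 = $985.24

$985.24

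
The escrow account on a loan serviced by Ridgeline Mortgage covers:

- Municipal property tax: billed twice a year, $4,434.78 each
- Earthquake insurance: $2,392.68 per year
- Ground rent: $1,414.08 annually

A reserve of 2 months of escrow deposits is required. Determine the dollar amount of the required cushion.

$2,112.72

Municipal property tax — $4,434.78 × 2 = $8,869.56
Earthquake insurance — $2,392.68
Ground rent — $1,414.08
Total annual escrow = $8,869.56 + $2,392.68 + $1,414.08 = $12,676.32
Monthly escrow = $12,676.32 ÷ 12 = $1,056.36
Reserve = 2 × $1,056.36 = $2,112.72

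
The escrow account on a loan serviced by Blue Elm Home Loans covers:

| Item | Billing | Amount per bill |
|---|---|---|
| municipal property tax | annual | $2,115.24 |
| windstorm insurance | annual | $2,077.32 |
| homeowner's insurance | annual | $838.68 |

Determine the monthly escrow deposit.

$419.27

Municipal property tax: $2,115.24 per year
Windstorm insurance: $2,077.32 per year
Homeowner's insurance: $838.68 per year
Total annual escrow = $5,031.24
Monthly = $5,031.24 / 12 = $419.27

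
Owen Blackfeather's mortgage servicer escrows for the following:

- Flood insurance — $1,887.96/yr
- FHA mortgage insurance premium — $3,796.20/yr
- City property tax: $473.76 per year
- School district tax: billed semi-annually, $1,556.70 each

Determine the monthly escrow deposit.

$772.61

Flood insurance: $1,887.96 per year
FHA mortgage insurance premium: $3,796.20 per year
City property tax: $473.76 per year
School district tax: $1,556.70 × 2 = $3,113.40 per year
Yearly total = $1,887.96 + $3,796.20 + $473.76 + $3,113.40 = $9,271.32
Per month = $9,271.32 / 12 = $772.61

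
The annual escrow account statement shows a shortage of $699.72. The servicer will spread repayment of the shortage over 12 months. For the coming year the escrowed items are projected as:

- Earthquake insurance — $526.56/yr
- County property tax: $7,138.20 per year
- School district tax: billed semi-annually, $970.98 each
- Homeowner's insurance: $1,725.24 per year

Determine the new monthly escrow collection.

Earthquake insurance — $526.56
County property tax — $7,138.20
School district tax — $970.98 × 2 = $1,941.96
Homeowner's insurance — $1,725.24
Total per year = $526.56 + $7,138.20 + $1,941.96 + $1,725.24 = $11,331.96
Monthly = $11,331.96 ÷ 12 = $944.33
Shortage spread = $699.72 / 12 = $58.31/mo
Adjusted monthly = $944.33 + $58.31 = $1,002.64

$1,002.64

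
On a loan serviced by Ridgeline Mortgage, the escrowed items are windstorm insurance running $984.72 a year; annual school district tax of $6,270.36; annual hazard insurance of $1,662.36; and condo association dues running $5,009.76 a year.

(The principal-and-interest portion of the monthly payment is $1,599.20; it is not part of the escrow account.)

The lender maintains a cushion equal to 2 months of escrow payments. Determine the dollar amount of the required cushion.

$2,321.20

Windstorm insurance — $984.72/yr
School district tax — $6,270.36/yr
Hazard insurance — $1,662.36/yr
Condo association dues — $5,009.76/yr
Annual escrow total = $984.72 + $6,270.36 + $1,662.36 + $5,009.76 = $13,927.20
Monthly = $13,927.20 ÷ 12 = $1,160.60
Required cushion = 2 × $1,160.60 = $2,321.20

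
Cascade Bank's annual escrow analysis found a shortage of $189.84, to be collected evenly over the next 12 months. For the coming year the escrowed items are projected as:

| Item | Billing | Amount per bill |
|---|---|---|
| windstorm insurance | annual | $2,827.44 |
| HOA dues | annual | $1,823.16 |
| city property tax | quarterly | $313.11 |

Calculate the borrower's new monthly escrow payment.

Windstorm insurance: $2,827.44
HOA dues: $1,823.16
City property tax: $313.11 × 4 = $1,252.44
Annual escrow total = $2,827.44 + $1,823.16 + $1,252.44 = $5,903.04
Per month = $5,903.04 ÷ 12 = $491.92
Shortage spread = $189.84 ÷ 12 = $15.82/mo
New monthly escrow = $491.92 + $15.82 = $507.74

$507.74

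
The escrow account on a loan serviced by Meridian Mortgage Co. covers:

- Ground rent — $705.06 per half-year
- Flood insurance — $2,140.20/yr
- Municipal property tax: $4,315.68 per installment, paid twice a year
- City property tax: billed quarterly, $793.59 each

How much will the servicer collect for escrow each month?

$1,279.67

Ground rent — $705.06 × 2 = $1,410.12
Flood insurance — $2,140.20
Municipal property tax — $4,315.68 × 2 = $8,631.36
City property tax — $793.59 × 4 = $3,174.36
Total annual escrow = $1,410.12 + $2,140.20 + $8,631.36 + $3,174.36 = $15,356.04
Monthly escrow = $15,356.04 / 12 = $1,279.67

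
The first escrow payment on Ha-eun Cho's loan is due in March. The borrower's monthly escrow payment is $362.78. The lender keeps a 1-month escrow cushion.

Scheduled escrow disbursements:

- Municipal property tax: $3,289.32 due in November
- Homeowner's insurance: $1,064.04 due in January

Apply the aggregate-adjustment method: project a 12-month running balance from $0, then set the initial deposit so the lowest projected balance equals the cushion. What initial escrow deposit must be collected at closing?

$725.56

Cushion = 1 × $362.78 = $362.78
Trial balance (start $0, +$362.78 each month, − disbursements):
  Mar: +$362.78 → $362.78
  Apr: +$362.78 → $725.56
  May: +$362.78 → $1,088.34
  Jun: +$362.78 → $1,451.12
  Jul: +$362.78 → $1,813.90
  Aug: +$362.78 → $2,176.68
  Sep: +$362.78 → $2,539.46
  Oct: +$362.78 → $2,902.24
  Nov: +$362.78 − $3,289.32 → -$24.30
  Dec: +$362.78 → $338.48
  Jan: +$362.78 − $1,064.04 → -$362.78
  Feb: +$362.78 → $0.00
Lowest trial balance = -$362.78 (Jan)
Initial deposit = cushion − low point = $362.78 − (-$362.78) = $725.56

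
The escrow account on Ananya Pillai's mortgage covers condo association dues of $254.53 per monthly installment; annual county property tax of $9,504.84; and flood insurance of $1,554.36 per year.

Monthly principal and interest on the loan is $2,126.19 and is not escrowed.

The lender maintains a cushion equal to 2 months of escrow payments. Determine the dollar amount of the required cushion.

Condo association dues: $254.53 × 12 = $3,054.36
County property tax: $9,504.84
Flood insurance: $1,554.36
Yearly total = $14,113.56
Monthly = $14,113.56 ÷ 12 = $1,176.13
Required cushion = 2 × $1,176.13 = $2,352.26

$2,352.26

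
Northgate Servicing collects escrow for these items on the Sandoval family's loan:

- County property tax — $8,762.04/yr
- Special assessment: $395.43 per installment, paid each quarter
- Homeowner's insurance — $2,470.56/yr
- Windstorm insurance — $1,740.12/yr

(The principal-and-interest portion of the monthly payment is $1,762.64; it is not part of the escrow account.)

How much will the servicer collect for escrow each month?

County property tax = $8,762.04
Special assessment = $395.43 × 4 = $1,581.72
Homeowner's insurance = $2,470.56
Windstorm insurance = $1,740.12
Combined annual = $8,762.04 + $1,581.72 + $2,470.56 + $1,740.12 = $14,554.44
Monthly = $14,554.44 ÷ 12 = $1,212.87

$1,212.87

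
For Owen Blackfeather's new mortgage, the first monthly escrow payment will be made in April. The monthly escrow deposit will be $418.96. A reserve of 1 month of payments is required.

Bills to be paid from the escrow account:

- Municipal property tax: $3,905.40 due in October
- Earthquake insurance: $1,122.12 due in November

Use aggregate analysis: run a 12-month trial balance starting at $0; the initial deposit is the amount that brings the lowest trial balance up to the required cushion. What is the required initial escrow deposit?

$2,094.80

Cushion = 1 × $418.96 = $418.96
Trial balance (start $0, +$418.96 each month, − disbursements):
  Apr: +$418.96 → $418.96
  May: +$418.96 → $837.92
  Jun: +$418.96 → $1,256.88
  Jul: +$418.96 → $1,675.84
  Aug: +$418.96 → $2,094.80
  Sep: +$418.96 → $2,513.76
  Oct: +$418.96 − $3,905.40 → -$972.68
  Nov: +$418.96 − $1,122.12 → -$1,675.84
  Dec: +$418.96 → -$1,256.88
  Jan: +$418.96 → -$837.92
  Feb: +$418.96 → -$418.96
  Mar: +$418.96 → $0.00
Lowest trial balance = -$1,675.84 (Nov)
Initial deposit = cushion − low point = $418.96 − (-$1,675.84) = $2,094.80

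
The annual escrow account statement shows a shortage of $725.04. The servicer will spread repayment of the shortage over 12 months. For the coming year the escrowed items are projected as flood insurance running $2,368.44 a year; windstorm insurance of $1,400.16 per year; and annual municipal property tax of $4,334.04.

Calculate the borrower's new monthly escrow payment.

Flood insurance: $2,368.44/yr
Windstorm insurance: $1,400.16/yr
Municipal property tax: $4,334.04/yr
Annual escrow total = $2,368.44 + $1,400.16 + $4,334.04 = $8,102.64
Base monthly escrow = $8,102.64 ÷ 12 = $675.22
Shortage per month = $725.04 / 12 = $60.42
New monthly escrow = $675.22 + $60.42 = $735.64

$735.64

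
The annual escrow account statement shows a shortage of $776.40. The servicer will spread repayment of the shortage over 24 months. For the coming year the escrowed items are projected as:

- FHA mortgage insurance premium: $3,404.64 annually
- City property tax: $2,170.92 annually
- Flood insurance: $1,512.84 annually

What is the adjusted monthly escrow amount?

$623.05

FHA mortgage insurance premium: $3,404.64/yr
City property tax: $2,170.92/yr
Flood insurance: $1,512.84/yr
Total annual escrow = $3,404.64 + $2,170.92 + $1,512.84 = $7,088.40
Per month = $7,088.40 ÷ 12 = $590.70
Monthly shortage recovery: $776.40 ÷ 24 = $32.35
New monthly escrow = $590.70 + $32.35 = $623.05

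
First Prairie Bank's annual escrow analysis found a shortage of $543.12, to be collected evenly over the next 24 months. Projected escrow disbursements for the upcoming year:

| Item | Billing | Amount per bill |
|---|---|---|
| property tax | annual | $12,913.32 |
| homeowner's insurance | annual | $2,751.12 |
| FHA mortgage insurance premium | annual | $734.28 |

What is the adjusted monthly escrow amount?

$1,389.19

Property tax: $12,913.32 annually
Homeowner's insurance: $2,751.12 annually
FHA mortgage insurance premium: $734.28 annually
Combined annual = $16,398.72
Monthly escrow = $16,398.72 / 12 = $1,366.56
Shortage per month = $543.12 / 24 = $22.63
New monthly escrow = $1,366.56 + $22.63 = $1,389.19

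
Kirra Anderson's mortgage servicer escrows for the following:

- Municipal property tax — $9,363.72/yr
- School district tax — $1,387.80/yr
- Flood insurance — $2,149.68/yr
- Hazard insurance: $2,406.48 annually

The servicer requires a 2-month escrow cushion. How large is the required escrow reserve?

$2,551.28

Municipal property tax — $9,363.72
School district tax — $1,387.80
Flood insurance — $2,149.68
Hazard insurance — $2,406.48
Total annual escrow = $9,363.72 + $1,387.80 + $2,149.68 + $2,406.48 = $15,307.68
Monthly escrow = $15,307.68 / 12 = $1,275.64
Cushion = 2 × $1,275.64 = $2,551.28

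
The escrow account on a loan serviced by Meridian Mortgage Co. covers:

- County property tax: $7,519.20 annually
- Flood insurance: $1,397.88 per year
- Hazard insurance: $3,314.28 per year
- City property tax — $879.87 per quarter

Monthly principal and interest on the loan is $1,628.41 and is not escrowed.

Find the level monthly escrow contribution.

County property tax = $7,519.20/yr
Flood insurance = $1,397.88/yr
Hazard insurance = $3,314.28/yr
City property tax = $879.87 × 4 = $3,519.48/yr
Total annual escrow = $7,519.20 + $1,397.88 + $3,314.28 + $3,519.48 = $15,750.84
Monthly escrow = $15,750.84 / 12 = $1,312.57

$1,312.57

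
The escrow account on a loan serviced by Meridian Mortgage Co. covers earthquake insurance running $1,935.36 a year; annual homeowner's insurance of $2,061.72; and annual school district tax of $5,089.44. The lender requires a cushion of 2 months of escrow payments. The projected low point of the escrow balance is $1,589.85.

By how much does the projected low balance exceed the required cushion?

$75.43

Earthquake insurance — $1,935.36 annually
Homeowner's insurance — $2,061.72 annually
School district tax — $5,089.44 annually
Yearly total = $1,935.36 + $2,061.72 + $5,089.44 = $9,086.52
Monthly = $9,086.52 ÷ 12 = $757.21
Required reserve = 2 × $757.21 = $1,514.42
Surplus = $1,589.85 − $1,514.42 = $75.43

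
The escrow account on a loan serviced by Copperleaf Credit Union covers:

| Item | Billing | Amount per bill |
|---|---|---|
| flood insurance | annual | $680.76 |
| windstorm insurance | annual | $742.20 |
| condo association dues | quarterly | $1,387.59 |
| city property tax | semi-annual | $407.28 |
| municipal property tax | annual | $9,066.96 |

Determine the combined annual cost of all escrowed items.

Flood insurance — $680.76/yr
Windstorm insurance — $742.20/yr
Condo association dues — $1,387.59 × 4 = $5,550.36/yr
City property tax — $407.28 × 2 = $814.56/yr
Municipal property tax — $9,066.96/yr
Annual escrow total = $680.76 + $742.20 + $5,550.36 + $814.56 + $9,066.96 = $16,854.84

$16,854.84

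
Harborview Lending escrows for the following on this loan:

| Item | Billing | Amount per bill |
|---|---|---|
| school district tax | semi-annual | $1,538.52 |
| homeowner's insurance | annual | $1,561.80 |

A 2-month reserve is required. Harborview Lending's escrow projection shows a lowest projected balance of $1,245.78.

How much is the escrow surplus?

School district tax: $1,538.52 × 2 = $3,077.04 per year
Homeowner's insurance: $1,561.80 per year
Yearly total = $3,077.04 + $1,561.80 = $4,638.84
Base monthly escrow = $4,638.84 / 12 = $386.57
Required reserve = 2 × $386.57 = $773.14
Excess over cushion: $1,245.78 − $773.14 = $472.64

$472.64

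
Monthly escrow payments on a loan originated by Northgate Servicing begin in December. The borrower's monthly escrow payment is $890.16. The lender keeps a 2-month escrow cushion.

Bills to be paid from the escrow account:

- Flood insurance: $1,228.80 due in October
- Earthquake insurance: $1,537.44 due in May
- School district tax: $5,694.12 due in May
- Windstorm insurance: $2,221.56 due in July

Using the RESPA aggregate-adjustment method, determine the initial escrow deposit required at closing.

Cushion = 2 × $890.16 = $1,780.32
Trial balance (start $0, +$890.16 each month, − disbursements):
  Dec: +$890.16 → $890.16
  Jan: +$890.16 → $1,780.32
  Feb: +$890.16 → $2,670.48
  Mar: +$890.16 → $3,560.64
  Apr: +$890.16 → $4,450.80
  May: +$890.16 − $7,231.56 → -$1,890.60
  Jun: +$890.16 → -$1,000.44
  Jul: +$890.16 − $2,221.56 → -$2,331.84
  Aug: +$890.16 → -$1,441.68
  Sep: +$890.16 → -$551.52
  Oct: +$890.16 − $1,228.80 → -$890.16
  Nov: +$890.16 → $0.00
Lowest trial balance = -$2,331.84 (Jul)
Initial deposit = cushion − low point = $1,780.32 − (-$2,331.84) = $4,112.16

$4,112.16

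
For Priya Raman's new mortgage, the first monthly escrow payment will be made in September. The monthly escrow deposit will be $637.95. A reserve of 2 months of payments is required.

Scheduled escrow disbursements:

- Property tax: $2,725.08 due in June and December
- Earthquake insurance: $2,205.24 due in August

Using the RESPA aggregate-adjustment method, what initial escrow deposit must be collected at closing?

Cushion = 2 × $637.95 = $1,275.90
Trial balance (start $0, +$637.95 each month, − disbursements):
  Sep: +$637.95 → $637.95
  Oct: +$637.95 → $1,275.90
  Nov: +$637.95 → $1,913.85
  Dec: +$637.95 − $2,725.08 → -$173.28
  Jan: +$637.95 → $464.67
  Feb: +$637.95 → $1,102.62
  Mar: +$637.95 → $1,740.57
  Apr: +$637.95 → $2,378.52
  May: +$637.95 → $3,016.47
  Jun: +$637.95 − $2,725.08 → $929.34
  Jul: +$637.95 → $1,567.29
  Aug: +$637.95 − $2,205.24 → $0.00
Lowest trial balance = -$173.28 (Dec)
Initial deposit = cushion − low point = $1,275.90 − (-$173.28) = $1,449.18

$1,449.18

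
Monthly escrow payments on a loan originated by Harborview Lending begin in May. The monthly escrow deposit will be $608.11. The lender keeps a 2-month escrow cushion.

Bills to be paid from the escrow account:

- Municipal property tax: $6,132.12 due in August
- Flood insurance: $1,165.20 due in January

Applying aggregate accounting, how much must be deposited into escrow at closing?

Cushion = 2 × $608.11 = $1,216.22
Trial balance (start $0, +$608.11 each month, − disbursements):
  May: +$608.11 → $608.11
  Jun: +$608.11 → $1,216.22
  Jul: +$608.11 → $1,824.33
  Aug: +$608.11 − $6,132.12 → -$3,699.68
  Sep: +$608.11 → -$3,091.57
  Oct: +$608.11 → -$2,483.46
  Nov: +$608.11 → -$1,875.35
  Dec: +$608.11 → -$1,267.24
  Jan: +$608.11 − $1,165.20 → -$1,824.33
  Feb: +$608.11 → -$1,216.22
  Mar: +$608.11 → -$608.11
  Apr: +$608.11 → $0.00
Lowest trial balance = -$3,699.68 (Aug)
Initial deposit = cushion − low point = $1,216.22 − (-$3,699.68) = $4,915.90

$4,915.90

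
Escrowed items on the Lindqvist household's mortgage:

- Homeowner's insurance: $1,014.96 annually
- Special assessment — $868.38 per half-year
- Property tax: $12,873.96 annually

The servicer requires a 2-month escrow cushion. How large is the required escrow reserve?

Homeowner's insurance = $1,014.96
Special assessment = $868.38 × 2 = $1,736.76
Property tax = $12,873.96
Combined annual = $15,625.68
Per month = $15,625.68 ÷ 12 = $1,302.14
Cushion = 2 × $1,302.14 = $2,604.28

$2,604.28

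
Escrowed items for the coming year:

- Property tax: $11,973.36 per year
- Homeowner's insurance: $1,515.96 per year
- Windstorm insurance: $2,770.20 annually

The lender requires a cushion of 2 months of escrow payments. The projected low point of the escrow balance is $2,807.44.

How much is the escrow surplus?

$97.52

Property tax = $11,973.36 per year
Homeowner's insurance = $1,515.96 per year
Windstorm insurance = $2,770.20 per year
Total annual escrow = $16,259.52
Base monthly escrow = $16,259.52 / 12 = $1,354.96
Required reserve = 2 × $1,354.96 = $2,709.92
Surplus = $2,807.44 − $2,709.92 = $97.52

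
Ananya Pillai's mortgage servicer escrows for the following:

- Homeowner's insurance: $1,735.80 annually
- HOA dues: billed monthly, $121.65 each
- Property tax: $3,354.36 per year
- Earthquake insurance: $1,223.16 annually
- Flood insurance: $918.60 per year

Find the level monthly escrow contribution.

$724.31

Homeowner's insurance = $1,735.80 per year
HOA dues = $121.65 × 12 = $1,459.80 per year
Property tax = $3,354.36 per year
Earthquake insurance = $1,223.16 per year
Flood insurance = $918.60 per year
Yearly total = $8,691.72
Monthly = $8,691.72 / 12 = $724.31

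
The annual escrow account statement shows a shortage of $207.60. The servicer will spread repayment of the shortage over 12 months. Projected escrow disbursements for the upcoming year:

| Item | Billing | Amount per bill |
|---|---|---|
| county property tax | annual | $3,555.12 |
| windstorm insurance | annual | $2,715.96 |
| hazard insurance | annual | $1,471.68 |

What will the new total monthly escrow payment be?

$662.53

County property tax: $3,555.12 annually
Windstorm insurance: $2,715.96 annually
Hazard insurance: $1,471.68 annually
Annual escrow total = $3,555.12 + $2,715.96 + $1,471.68 = $7,742.76
Monthly escrow = $7,742.76 ÷ 12 = $645.23
Shortage spread = $207.60 ÷ 12 = $17.30/mo
Adjusted monthly = $645.23 + $17.30 = $662.53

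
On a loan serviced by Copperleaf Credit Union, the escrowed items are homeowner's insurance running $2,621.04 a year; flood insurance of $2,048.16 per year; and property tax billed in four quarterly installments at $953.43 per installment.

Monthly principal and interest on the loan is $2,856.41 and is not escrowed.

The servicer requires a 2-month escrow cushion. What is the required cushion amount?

Homeowner's insurance — $2,621.04
Flood insurance — $2,048.16
Property tax — $953.43 × 4 = $3,813.72
Combined annual = $2,621.04 + $2,048.16 + $3,813.72 = $8,482.92
Monthly escrow = $8,482.92 ÷ 12 = $706.91
Cushion = 2 × $706.91 = $1,413.82

$1,413.82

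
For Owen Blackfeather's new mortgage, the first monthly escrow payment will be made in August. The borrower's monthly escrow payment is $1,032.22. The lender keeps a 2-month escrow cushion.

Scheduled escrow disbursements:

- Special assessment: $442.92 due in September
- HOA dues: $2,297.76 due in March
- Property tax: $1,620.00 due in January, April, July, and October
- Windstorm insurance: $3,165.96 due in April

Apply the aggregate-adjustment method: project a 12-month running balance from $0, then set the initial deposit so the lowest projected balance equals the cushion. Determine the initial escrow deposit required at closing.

$3,541.10

Cushion = 2 × $1,032.22 = $2,064.44
Trial balance (start $0, +$1,032.22 each month, − disbursements):
  Aug: +$1,032.22 → $1,032.22
  Sep: +$1,032.22 − $442.92 → $1,621.52
  Oct: +$1,032.22 − $1,620.00 → $1,033.74
  Nov: +$1,032.22 → $2,065.96
  Dec: +$1,032.22 → $3,098.18
  Jan: +$1,032.22 − $1,620.00 → $2,510.40
  Feb: +$1,032.22 → $3,542.62
  Mar: +$1,032.22 − $2,297.76 → $2,277.08
  Apr: +$1,032.22 − $4,785.96 → -$1,476.66
  May: +$1,032.22 → -$444.44
  Jun: +$1,032.22 → $587.78
  Jul: +$1,032.22 − $1,620.00 → $0.00
Lowest trial balance = -$1,476.66 (Apr)
Initial deposit = cushion − low point = $2,064.44 − (-$1,476.66) = $3,541.10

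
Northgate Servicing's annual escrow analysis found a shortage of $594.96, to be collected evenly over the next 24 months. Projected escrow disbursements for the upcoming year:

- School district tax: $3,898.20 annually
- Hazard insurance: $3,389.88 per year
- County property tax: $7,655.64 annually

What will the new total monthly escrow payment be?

$1,270.10

School district tax = $3,898.20/yr
Hazard insurance = $3,389.88/yr
County property tax = $7,655.64/yr
Combined annual = $3,898.20 + $3,389.88 + $7,655.64 = $14,943.72
Monthly escrow = $14,943.72 / 12 = $1,245.31
Shortage spread = $594.96 / 24 = $24.79/mo
New monthly escrow = $1,245.31 + $24.79 = $1,270.10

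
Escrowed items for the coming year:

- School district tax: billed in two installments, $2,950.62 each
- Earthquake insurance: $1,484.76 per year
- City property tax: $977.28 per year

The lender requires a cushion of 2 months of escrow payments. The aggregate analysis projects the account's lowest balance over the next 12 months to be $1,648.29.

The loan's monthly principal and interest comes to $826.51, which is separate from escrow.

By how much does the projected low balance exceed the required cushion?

$254.41

School district tax — $2,950.62 × 2 = $5,901.24 annually
Earthquake insurance — $1,484.76 annually
City property tax — $977.28 annually
Total annual escrow = $5,901.24 + $1,484.76 + $977.28 = $8,363.28
Base monthly escrow = $8,363.28 / 12 = $696.94
Required cushion = 2 × $696.94 = $1,393.88
Excess over cushion: $1,648.29 − $1,393.88 = $254.41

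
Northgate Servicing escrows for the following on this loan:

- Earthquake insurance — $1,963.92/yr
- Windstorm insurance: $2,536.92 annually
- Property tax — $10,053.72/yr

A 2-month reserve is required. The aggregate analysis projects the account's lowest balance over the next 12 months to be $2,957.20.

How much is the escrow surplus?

Earthquake insurance = $1,963.92
Windstorm insurance = $2,536.92
Property tax = $10,053.72
Total per year = $14,554.56
Base monthly escrow = $14,554.56 / 12 = $1,212.88
Required reserve = 2 × $1,212.88 = $2,425.76
Excess over cushion: $2,957.20 − $2,425.76 = $531.44

$531.44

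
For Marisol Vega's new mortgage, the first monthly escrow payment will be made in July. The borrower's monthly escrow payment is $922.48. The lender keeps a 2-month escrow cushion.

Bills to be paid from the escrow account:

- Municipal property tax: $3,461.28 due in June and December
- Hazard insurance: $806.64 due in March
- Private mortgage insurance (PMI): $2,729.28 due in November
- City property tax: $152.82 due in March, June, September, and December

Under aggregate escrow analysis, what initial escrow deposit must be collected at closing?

Cushion = 2 × $922.48 = $1,844.96
Trial balance (start $0, +$922.48 each month, − disbursements):
  Jul: +$922.48 → $922.48
  Aug: +$922.48 → $1,844.96
  Sep: +$922.48 − $152.82 → $2,614.62
  Oct: +$922.48 → $3,537.10
  Nov: +$922.48 − $2,729.28 → $1,730.30
  Dec: +$922.48 − $3,614.10 → -$961.32
  Jan: +$922.48 → -$38.84
  Feb: +$922.48 → $883.64
  Mar: +$922.48 − $959.46 → $846.66
  Apr: +$922.48 → $1,769.14
  May: +$922.48 → $2,691.62
  Jun: +$922.48 − $3,614.10 → $0.00
Lowest trial balance = -$961.32 (Dec)
Initial deposit = cushion − low point = $1,844.96 − (-$961.32) = $2,806.28

$2,806.28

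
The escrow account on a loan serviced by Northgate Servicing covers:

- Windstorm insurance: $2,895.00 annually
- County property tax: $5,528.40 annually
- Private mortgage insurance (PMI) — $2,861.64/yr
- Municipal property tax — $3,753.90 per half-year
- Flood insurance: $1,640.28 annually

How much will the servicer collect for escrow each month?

$1,702.76

Windstorm insurance: $2,895.00 per year
County property tax: $5,528.40 per year
Private mortgage insurance (PMI): $2,861.64 per year
Municipal property tax: $3,753.90 × 2 = $7,507.80 per year
Flood insurance: $1,640.28 per year
Yearly total = $20,433.12
Base monthly escrow = $20,433.12 ÷ 12 = $1,702.76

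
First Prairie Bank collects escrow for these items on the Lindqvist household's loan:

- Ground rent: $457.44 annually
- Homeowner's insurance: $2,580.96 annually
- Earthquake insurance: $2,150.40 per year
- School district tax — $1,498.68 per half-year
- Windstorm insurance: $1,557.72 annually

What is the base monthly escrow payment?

$811.99

Ground rent: $457.44
Homeowner's insurance: $2,580.96
Earthquake insurance: $2,150.40
School district tax: $1,498.68 × 2 = $2,997.36
Windstorm insurance: $1,557.72
Total annual escrow = $457.44 + $2,580.96 + $2,150.40 + $2,997.36 + $1,557.72 = $9,743.88
Per month = $9,743.88 ÷ 12 = $811.99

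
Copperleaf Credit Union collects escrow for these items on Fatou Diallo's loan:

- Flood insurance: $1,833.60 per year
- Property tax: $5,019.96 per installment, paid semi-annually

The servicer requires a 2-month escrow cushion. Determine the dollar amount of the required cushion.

Flood insurance — $1,833.60 per year
Property tax — $5,019.96 × 2 = $10,039.92 per year
Combined annual = $1,833.60 + $10,039.92 = $11,873.52
Monthly = $11,873.52 ÷ 12 = $989.46
Reserve = 2 × $989.46 = $1,978.92

$1,978.92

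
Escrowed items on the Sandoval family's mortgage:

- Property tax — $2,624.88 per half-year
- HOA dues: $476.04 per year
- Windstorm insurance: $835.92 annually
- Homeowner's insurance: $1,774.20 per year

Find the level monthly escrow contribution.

$694.66

Property tax = $2,624.88 × 2 = $5,249.76 annually
HOA dues = $476.04 annually
Windstorm insurance = $835.92 annually
Homeowner's insurance = $1,774.20 annually
Total per year = $5,249.76 + $476.04 + $835.92 + $1,774.20 = $8,335.92
Monthly = $8,335.92 / 12 = $694.66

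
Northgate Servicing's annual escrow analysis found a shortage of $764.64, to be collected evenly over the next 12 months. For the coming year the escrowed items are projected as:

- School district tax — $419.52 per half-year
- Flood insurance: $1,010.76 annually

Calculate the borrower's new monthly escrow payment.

$217.87

School district tax — $419.52 × 2 = $839.04 annually
Flood insurance — $1,010.76 annually
Total annual escrow = $839.04 + $1,010.76 = $1,849.80
Monthly escrow = $1,849.80 ÷ 12 = $154.15
Shortage per month = $764.64 ÷ 12 = $63.72
Adjusted monthly = $154.15 + $63.72 = $217.87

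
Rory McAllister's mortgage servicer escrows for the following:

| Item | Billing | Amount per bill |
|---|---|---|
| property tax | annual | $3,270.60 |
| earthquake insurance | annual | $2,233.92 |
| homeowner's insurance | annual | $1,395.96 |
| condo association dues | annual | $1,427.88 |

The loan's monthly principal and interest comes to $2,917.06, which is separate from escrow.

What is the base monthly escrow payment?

Property tax = $3,270.60/yr
Earthquake insurance = $2,233.92/yr
Homeowner's insurance = $1,395.96/yr
Condo association dues = $1,427.88/yr
Combined annual = $8,328.36
Per month = $8,328.36 ÷ 12 = $694.03

$694.03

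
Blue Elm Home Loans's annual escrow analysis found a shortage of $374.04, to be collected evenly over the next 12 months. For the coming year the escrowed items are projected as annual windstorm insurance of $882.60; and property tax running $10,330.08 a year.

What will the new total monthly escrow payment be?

$965.56

Windstorm insurance — $882.60
Property tax — $10,330.08
Total per year = $11,212.68
Monthly = $11,212.68 ÷ 12 = $934.39
Shortage spread = $374.04 / 12 = $31.17/mo
New monthly escrow = $934.39 + $31.17 = $965.56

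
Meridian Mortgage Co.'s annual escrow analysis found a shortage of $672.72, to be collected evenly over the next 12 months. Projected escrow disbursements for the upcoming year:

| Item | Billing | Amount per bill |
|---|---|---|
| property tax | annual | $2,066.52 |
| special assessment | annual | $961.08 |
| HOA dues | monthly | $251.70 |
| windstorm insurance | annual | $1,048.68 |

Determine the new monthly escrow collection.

$647.45

Property tax: $2,066.52 per year
Special assessment: $961.08 per year
HOA dues: $251.70 × 12 = $3,020.40 per year
Windstorm insurance: $1,048.68 per year
Annual escrow total = $2,066.52 + $961.08 + $3,020.40 + $1,048.68 = $7,096.68
Per month = $7,096.68 ÷ 12 = $591.39
Monthly shortage recovery: $672.72 / 12 = $56.06
New monthly escrow = $591.39 + $56.06 = $647.45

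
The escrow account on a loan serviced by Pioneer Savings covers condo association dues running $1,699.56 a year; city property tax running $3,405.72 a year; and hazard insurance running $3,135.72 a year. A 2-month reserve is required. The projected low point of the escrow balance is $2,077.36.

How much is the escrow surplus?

$703.86

Condo association dues = $1,699.56/yr
City property tax = $3,405.72/yr
Hazard insurance = $3,135.72/yr
Annual escrow total = $1,699.56 + $3,405.72 + $3,135.72 = $8,241.00
Monthly = $8,241.00 ÷ 12 = $686.75
Required reserve = 2 × $686.75 = $1,373.50
Surplus = $2,077.36 − $1,373.50 = $703.86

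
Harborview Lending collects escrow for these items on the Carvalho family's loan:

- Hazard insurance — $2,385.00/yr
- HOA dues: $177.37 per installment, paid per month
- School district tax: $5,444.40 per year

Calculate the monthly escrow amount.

$829.82

Hazard insurance = $2,385.00/yr
HOA dues = $177.37 × 12 = $2,128.44/yr
School district tax = $5,444.40/yr
Total per year = $2,385.00 + $2,128.44 + $5,444.40 = $9,957.84
Monthly = $9,957.84 ÷ 12 = $829.82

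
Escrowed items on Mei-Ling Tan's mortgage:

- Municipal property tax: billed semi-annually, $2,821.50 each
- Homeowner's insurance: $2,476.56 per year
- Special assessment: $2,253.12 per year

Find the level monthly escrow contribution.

Municipal property tax — $2,821.50 × 2 = $5,643.00 per year
Homeowner's insurance — $2,476.56 per year
Special assessment — $2,253.12 per year
Combined annual = $5,643.00 + $2,476.56 + $2,253.12 = $10,372.68
Monthly escrow = $10,372.68 ÷ 12 = $864.39

$864.39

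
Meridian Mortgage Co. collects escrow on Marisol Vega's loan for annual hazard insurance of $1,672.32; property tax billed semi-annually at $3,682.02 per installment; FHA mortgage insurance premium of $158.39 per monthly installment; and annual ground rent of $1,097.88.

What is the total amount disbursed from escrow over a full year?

Hazard insurance — $1,672.32/yr
Property tax — $3,682.02 × 2 = $7,364.04/yr
FHA mortgage insurance premium — $158.39 × 12 = $1,900.68/yr
Ground rent — $1,097.88/yr
Total per year = $1,672.32 + $7,364.04 + $1,900.68 + $1,097.88 = $12,034.92

$12,034.92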